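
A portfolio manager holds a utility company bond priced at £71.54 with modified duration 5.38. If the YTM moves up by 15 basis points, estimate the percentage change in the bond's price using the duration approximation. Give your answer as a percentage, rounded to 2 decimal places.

Duration approximation: ΔP/P ≈ -D_mod · Δy = -5.38 × (+0.0015) = -0.008070.
As a percentage: -0.8070%.

-0.81%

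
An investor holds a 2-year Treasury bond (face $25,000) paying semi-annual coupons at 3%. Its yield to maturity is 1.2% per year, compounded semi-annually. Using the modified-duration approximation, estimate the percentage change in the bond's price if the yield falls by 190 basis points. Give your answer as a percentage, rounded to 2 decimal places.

+3.70%

Periodic yield y = 0.006. Modified duration first:
  t   CF        PV=CF/(1+0.006)^t    t·PV
  1       375.00       372.7634       372.7634
  2       375.00       370.5402       741.0804
  3       375.00       368.3302     1,104.9906
  4    25,375.00    24,775.0265    99,100.1061
  Σ                 25,886.6603   101,318.9404
P = 25,886.6603; D_Mac = 3.91394 half-year periods = 1.95697 yrs; D_mod = 1.95697/(1+0.006) = 1.94530 yrs.
ΔP/P ≈ -D_mod · Δy = -1.94530 × (-0.019) = +0.036961 = +3.6961%.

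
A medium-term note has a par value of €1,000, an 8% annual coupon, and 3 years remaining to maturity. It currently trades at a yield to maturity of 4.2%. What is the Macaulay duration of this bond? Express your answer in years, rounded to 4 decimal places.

2.7944 years

Periodic yield y = 0.042. Discount each cash flow and weight by its year:
  t   CF        PV=CF/(1+0.042)^t    t·PV
  1        80.00        76.7754        76.7754
  2        80.00        73.6808       147.3617
  3     1,080.00       954.5982     2,863.7945
  Σ                  1,105.0544     3,087.9316
Price P = Σ PV = 1,105.0544.
Macaulay duration = Σ(t·PV) / P = 3,087.9316 / 1,105.0544 = 2.79437 years.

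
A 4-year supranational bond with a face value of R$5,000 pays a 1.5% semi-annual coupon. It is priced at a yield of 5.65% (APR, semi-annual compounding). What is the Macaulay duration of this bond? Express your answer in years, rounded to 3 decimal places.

Periodic yield y = 0.02825. Discount each cash flow and weight by its period:
  t   CF        PV=CF/(1+0.02825)^t    t·PV
  1        37.50        36.4697        36.4697
  2        37.50        35.4678        70.9355
  3        37.50        34.4933       103.4800
  4        37.50        33.5457       134.1827
  5        37.50        32.6240       163.1202
  6        37.50        31.7277       190.3664
  7        37.50        30.8560       215.9923
  8     5,037.50     4,031.1162    32,248.9293
  Σ                  4,266.3005    33,163.4761
Price P = Σ PV = 4,266.3005.
Macaulay duration = Σ(t·PV) / P = 33,163.4761 / 4,266.3005 = 7.77336 half-year periods.
In years: 7.77336 / 2 = 3.88668 years.

3.887 years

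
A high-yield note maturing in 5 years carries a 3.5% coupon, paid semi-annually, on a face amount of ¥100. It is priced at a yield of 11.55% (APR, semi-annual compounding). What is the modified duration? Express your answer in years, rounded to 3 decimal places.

4.291 years

Periodic yield y = 0.05775. First find Macaulay duration:
  t   CF        PV=CF/(1+0.05775)^t    t·PV
  1         1.75         1.6545         1.6545
  2         1.75         1.5641         3.1283
  3         1.75         1.4787         4.4362
  4         1.75         1.3980         5.5920
  5         1.75         1.3217         6.6083
  6         1.75         1.2495         7.4971
  7         1.75         1.1813         8.2690
  8         1.75         1.1168         8.9344
  9         1.75         1.0558         9.5024
  10      101.75        58.0369       580.3688
  Σ                     70.0573       635.9909
P = 70.0573; Macaulay duration = 635.9909 / 70.0573 = 9.07816 half-year periods = 4.53908 years.
Modified duration = D_Mac / (1 + y) = 4.53908 / 1.05775 = 4.29126 years.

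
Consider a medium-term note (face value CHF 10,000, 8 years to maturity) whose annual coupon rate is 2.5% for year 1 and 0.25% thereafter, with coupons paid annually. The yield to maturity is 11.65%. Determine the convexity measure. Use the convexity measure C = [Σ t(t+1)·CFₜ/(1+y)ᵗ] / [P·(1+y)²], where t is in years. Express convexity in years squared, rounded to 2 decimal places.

With y = 0.1165:
  t   CF        PV=CF/(1+0.1165)^t    t·PV        t(t+1)·PV
  1       250.00       223.9140       223.9140         447.8280
  2        25.00        20.0550        40.1100         120.3300
  3        25.00        17.9624        53.8871         215.5485
  4        25.00        16.0881        64.3525         321.7623
  5        25.00        14.4094        72.0471         432.2825
  6        25.00        12.9059        77.4353         542.0470
  7        25.00        11.5592        80.9146         647.3169
  8    10,025.00     4,151.5910    33,212.7280     298,914.5522
  Σ                  4,468.4850    33,825.3886     301,641.6673
P = 4,468.4850.
Convexity = Σ t(t+1)·PV / [P·(1+y)²] = 301,641.6673 / (4,468.4850 × 1.246572) = 54.15188.

54.15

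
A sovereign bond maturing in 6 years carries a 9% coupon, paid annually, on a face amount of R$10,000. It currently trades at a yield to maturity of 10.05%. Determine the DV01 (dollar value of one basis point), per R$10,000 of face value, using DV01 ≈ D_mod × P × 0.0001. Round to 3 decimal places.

Periodic yield y = 0.1005.
  t   CF        PV=CF/(1+0.1005)^t    t·PV
  1       900.00       817.8101       817.8101
  2       900.00       743.1259     1,486.2519
  3       900.00       675.2621     2,025.7863
  4       900.00       613.5957     2,454.3829
  5       900.00       557.5609     2,787.8043
  6    10,900.00     6,136.0122    36,816.0734
  Σ                  9,543.3669    46,388.1088
P = 9,543.3669; D_Mac = 4.86077 yrs; D_mod = 4.41687 yrs.
DV01 ≈ 4.41687 × 9,543.3669 × 0.0001 = 4.215185.

R$4.215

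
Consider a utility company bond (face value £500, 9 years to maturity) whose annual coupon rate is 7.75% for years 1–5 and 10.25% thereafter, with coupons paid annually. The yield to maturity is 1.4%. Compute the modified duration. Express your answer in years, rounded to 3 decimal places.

7.174 years

Periodic yield y = 0.014. First find Macaulay duration:
  t   CF        PV=CF/(1+0.014)^t    t·PV
  1        38.75        38.2150        38.2150
  2        38.75        37.6874        75.3747
  3        38.75        37.1670       111.5011
  4        38.75        36.6539       146.6155
  5        38.75        36.1478       180.7390
  6        51.25        47.1483       282.8899
  7        51.25        46.4973       325.4814
  8        51.25        45.8554       366.8430
  9       551.25       486.4151     4,377.7355
  Σ                    811.7872     5,905.3951
P = 811.7872; Macaulay duration = 5,905.3951 / 811.7872 = 7.27456 years.
Modified duration = D_Mac / (1 + y) = 7.27456 / 1.014 = 7.17412 years.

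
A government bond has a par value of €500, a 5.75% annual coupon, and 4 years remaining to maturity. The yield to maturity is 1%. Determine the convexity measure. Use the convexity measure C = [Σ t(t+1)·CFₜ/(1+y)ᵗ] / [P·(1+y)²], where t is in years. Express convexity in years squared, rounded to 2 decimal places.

17.74

With y = 0.01:
  t   CF        PV=CF/(1+0.01)^t    t·PV        t(t+1)·PV
  1        28.75        28.4653        28.4653          56.9307
  2        28.75        28.1835        56.3670         169.1011
  3        28.75        27.9045        83.7134         334.8536
  4       528.75       508.1184     2,032.4734      10,162.3671
  Σ                    592.6717     2,201.0192      10,723.2525
P = 592.6717.
Convexity = Σ t(t+1)·PV / [P·(1+y)²] = 10,723.2525 / (592.6717 × 1.020100) = 17.73657.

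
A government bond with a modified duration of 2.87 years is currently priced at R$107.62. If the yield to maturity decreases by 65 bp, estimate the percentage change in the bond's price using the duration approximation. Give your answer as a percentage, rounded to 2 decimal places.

+1.87%

Duration approximation: ΔP/P ≈ -D_mod · Δy = -2.87 × (-0.0065) = +0.018655.
As a percentage: +1.8655%.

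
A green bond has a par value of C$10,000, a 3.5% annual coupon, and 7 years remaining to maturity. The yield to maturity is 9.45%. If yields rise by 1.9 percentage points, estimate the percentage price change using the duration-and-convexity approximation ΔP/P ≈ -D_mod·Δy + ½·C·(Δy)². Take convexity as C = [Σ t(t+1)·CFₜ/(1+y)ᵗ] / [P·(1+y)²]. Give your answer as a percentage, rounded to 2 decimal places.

With y = 0.0945:
  t   CF        PV=CF/(1+0.0945)^t    t·PV        t(t+1)·PV
  1       350.00       319.7807       319.7807         639.5614
  2       350.00       292.1706       584.3412       1,753.0236
  3       350.00       266.9444       800.8331       3,203.3323
  4       350.00       243.8962       975.5847       4,877.9234
  5       350.00       222.8380     1,114.1899       6,685.1394
  6       350.00       203.5980     1,221.5878       8,551.1148
  7    10,350.00     5,500.8524    38,505.9665     308,047.7319
  Σ                  7,050.0802    43,522.2839     333,757.8269
P = 7,050.0802; D_Mac = 6.17330 yrs; D_mod = 5.64030 yrs; C = 39.51899.
Duration effect: -5.64030 × (+0.019) = -0.107166
Convexity effect: 0.5 × 39.51899 × (0.019)² = +0.0071332
ΔP/P ≈ -0.107166 + 0.0071332 = -0.100032 = -10.0032%.

-10.00%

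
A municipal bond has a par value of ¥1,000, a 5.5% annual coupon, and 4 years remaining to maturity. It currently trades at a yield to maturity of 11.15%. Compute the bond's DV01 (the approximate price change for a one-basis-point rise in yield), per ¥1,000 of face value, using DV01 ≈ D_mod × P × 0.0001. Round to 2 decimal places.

Periodic yield y = 0.1115.
  t   CF        PV=CF/(1+0.1115)^t    t·PV
  1        55.00        49.4827        49.4827
  2        55.00        44.5188        89.0377
  3        55.00        40.0529       120.1588
  4     1,055.00       691.2173     2,764.8692
  Σ                    825.2717     3,023.5483
P = 825.2717; D_Mac = 3.66370 yrs; D_mod = 3.29618 yrs.
DV01 ≈ 3.29618 × 825.2717 × 0.0001 = 0.272024.

¥0.27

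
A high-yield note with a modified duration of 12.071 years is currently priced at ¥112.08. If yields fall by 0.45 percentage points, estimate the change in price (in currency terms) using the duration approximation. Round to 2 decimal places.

Duration approximation: ΔP/P ≈ -D_mod · Δy = -12.071 × (-0.0045) = +0.0543195.
ΔP ≈ 112.08 × (+0.0543195) = +6.08812956.

+¥6.09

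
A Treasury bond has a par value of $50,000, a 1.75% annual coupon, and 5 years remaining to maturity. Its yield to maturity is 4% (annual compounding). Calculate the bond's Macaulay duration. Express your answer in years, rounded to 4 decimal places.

Periodic yield y = 0.04. Discount each cash flow and weight by its year:
  t   CF        PV=CF/(1+0.04)^t    t·PV
  1       875.00       841.3462       841.3462
  2       875.00       808.9867     1,617.9734
  3       875.00       777.8718     2,333.6154
  4       875.00       747.9537     2,991.8147
  5    50,875.00    41,815.5416   209,077.7078
  Σ                 44,991.6999   216,862.4574
Price P = Σ PV = 44,991.6999.
Macaulay duration = Σ(t·PV) / P = 216,862.4574 / 44,991.6999 = 4.82005 years.

4.8201 years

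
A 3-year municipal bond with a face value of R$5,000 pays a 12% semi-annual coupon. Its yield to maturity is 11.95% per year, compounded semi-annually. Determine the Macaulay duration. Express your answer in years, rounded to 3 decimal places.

Periodic yield y = 0.05975. Discount each cash flow and weight by its period:
  t   CF        PV=CF/(1+0.05975)^t    t·PV
  1       300.00       283.0856       283.0856
  2       300.00       267.1249       534.2498
  3       300.00       252.0641       756.1923
  4       300.00       237.8524       951.4096
  5       300.00       224.4420     1,122.2100
  6     5,300.00     3,741.5824    22,449.4946
  Σ                  5,006.1515    26,096.6420
Price P = Σ PV = 5,006.1515.
Macaulay duration = Σ(t·PV) / P = 26,096.6420 / 5,006.1515 = 5.21291 half-year periods.
In years: 5.21291 / 2 = 2.60646 years.

2.606 years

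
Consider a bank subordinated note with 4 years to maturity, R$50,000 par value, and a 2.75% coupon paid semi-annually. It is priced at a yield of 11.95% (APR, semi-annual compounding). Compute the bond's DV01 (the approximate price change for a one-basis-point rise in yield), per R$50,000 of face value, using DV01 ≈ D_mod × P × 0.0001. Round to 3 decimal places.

R$12.709

Periodic yield y = 0.05975.
  t   CF        PV=CF/(1+0.05975)^t    t·PV
  1       687.50       648.7379       648.7379
  2       687.50       612.1613     1,224.3225
  3       687.50       577.6469     1,732.9406
  4       687.50       545.0784     2,180.3137
  5       687.50       514.3462     2,571.7312
  6       687.50       485.3468     2,912.0807
  7       687.50       457.9823     3,205.8763
  8    50,687.50    31,862.0320   254,896.2561
  Σ                 35,703.3319   269,372.2592
P = 35,703.3319; D_Mac = 7.54474 half-year periods = 3.77237 yrs; D_mod = 3.55968 yrs.
DV01 ≈ 3.55968 × 35,703.3319 × 0.0001 = 12.709236.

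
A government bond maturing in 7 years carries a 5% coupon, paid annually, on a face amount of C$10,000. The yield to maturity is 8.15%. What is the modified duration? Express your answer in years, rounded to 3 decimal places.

Periodic yield y = 0.0815. First find Macaulay duration:
  t   CF        PV=CF/(1+0.0815)^t    t·PV
  1       500.00       462.3209       462.3209
  2       500.00       427.4811       854.9623
  3       500.00       395.2669     1,185.8007
  4       500.00       365.4802     1,461.9210
  5       500.00       337.9383     1,689.6914
  6       500.00       312.4718     1,874.8309
  7    10,500.00     6,067.4140    42,471.8983
  Σ                  8,368.3733    50,001.4254
P = 8,368.3733; Macaulay duration = 50,001.4254 / 8,368.3733 = 5.97505 years.
Modified duration = D_Mac / (1 + y) = 5.97505 / 1.0815 = 5.52478 years.

5.525 years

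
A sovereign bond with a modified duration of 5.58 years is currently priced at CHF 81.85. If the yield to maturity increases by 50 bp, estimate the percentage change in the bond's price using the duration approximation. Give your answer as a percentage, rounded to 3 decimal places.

-2.790%

Duration approximation: ΔP/P ≈ -D_mod · Δy = -5.58 × (+0.005) = -0.027900.
As a percentage: -2.7900%.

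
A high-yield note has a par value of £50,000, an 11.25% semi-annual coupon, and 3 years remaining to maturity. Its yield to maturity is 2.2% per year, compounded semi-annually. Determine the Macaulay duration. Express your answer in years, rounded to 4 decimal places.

2.6739 years

Periodic yield y = 0.011. Discount each cash flow and weight by its period:
  t   CF        PV=CF/(1+0.011)^t    t·PV
  1     2,812.50     2,781.8991     2,781.8991
  2     2,812.50     2,751.6312     5,503.2623
  3     2,812.50     2,721.6925     8,165.0776
  4     2,812.50     2,692.0797    10,768.3187
  5     2,812.50     2,662.7890    13,313.9450
  6    52,812.50    49,457.2305   296,743.3827
  Σ                 63,067.3219   337,275.8855
Price P = Σ PV = 63,067.3219.
Macaulay duration = Σ(t·PV) / P = 337,275.8855 / 63,067.3219 = 5.34787 half-year periods.
In years: 5.34787 / 2 = 2.67394 years.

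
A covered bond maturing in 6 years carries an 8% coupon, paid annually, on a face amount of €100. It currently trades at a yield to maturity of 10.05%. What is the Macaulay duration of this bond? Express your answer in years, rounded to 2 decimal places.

Periodic yield y = 0.1005. Discount each cash flow and weight by its year:
  t   CF        PV=CF/(1+0.1005)^t    t·PV
  1         8.00         7.2694         7.2694
  2         8.00         6.6056        13.2111
  3         8.00         6.0023        18.0070
  4         8.00         5.4542        21.8167
  5         8.00         4.9561        24.7805
  6       108.00        60.7972       364.7831
  Σ                     91.0848       449.8679
Price P = Σ PV = 91.0848.
Macaulay duration = Σ(t·PV) / P = 449.8679 / 91.0848 = 4.93900 years.

4.94 years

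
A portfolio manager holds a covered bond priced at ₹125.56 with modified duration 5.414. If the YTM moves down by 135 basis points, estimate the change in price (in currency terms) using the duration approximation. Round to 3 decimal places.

+₹9.177

Duration approximation: ΔP/P ≈ -D_mod · Δy = -5.414 × (-0.0135) = +0.073089.
ΔP ≈ 125.56 × (+0.073089) = +9.17705484.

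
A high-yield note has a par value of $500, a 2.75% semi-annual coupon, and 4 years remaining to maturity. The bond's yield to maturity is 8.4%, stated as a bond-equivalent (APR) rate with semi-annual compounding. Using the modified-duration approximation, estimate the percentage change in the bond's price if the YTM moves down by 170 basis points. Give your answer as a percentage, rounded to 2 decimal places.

+6.18%

Periodic yield y = 0.042. Modified duration first:
  t   CF        PV=CF/(1+0.042)^t    t·PV
  1        6.875         6.5979         6.5979
  2        6.875         6.3319        12.6639
  3        6.875         6.0767        18.2302
  4        6.875         5.8318        23.3272
  5        6.875         5.5967        27.9836
  6        6.875         5.3711        32.2268
  7        6.875         5.1546        36.0825
  8      506.875       364.7196     2,917.7569
  Σ                    405.6805     3,074.8690
P = 405.6805; D_Mac = 7.57953 half-year periods = 3.78977 yrs; D_mod = 3.78977/(1+0.042) = 3.63701 yrs.
ΔP/P ≈ -D_mod · Δy = -3.63701 × (-0.017) = +0.061829 = +6.1829%.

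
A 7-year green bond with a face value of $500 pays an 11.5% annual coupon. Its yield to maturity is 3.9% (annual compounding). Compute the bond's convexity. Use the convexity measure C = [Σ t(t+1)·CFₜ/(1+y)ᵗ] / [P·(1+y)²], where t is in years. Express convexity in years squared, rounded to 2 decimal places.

With y = 0.039:
  t   CF        PV=CF/(1+0.039)^t    t·PV        t(t+1)·PV
  1        57.50        55.3417        55.3417         110.6833
  2        57.50        53.2644       106.5287         319.5862
  3        57.50        51.2650       153.7951         615.1803
  4        57.50        49.3407       197.3630         986.8148
  5        57.50        47.4887       237.4434       1,424.6604
  6        57.50        45.7061       274.2368       1,919.6579
  7       557.50       426.5167     2,985.6169      23,884.9351
  Σ                    728.9233     4,010.3256      29,261.5182
P = 728.9233.
Convexity = Σ t(t+1)·PV / [P·(1+y)²] = 29,261.5182 / (728.9233 × 1.079521) = 37.18638.

37.19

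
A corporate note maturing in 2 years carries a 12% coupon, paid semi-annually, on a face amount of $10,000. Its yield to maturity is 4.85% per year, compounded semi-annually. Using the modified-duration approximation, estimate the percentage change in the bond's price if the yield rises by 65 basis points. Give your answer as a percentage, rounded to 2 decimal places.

-1.17%

Periodic yield y = 0.02425. Modified duration first:
  t   CF        PV=CF/(1+0.02425)^t    t·PV
  1       600.00       585.7945       585.7945
  2       600.00       571.9253     1,143.8506
  3       600.00       558.3845     1,675.1534
  4    10,600.00     9,631.2349    38,524.9396
  Σ                 11,347.3391    41,929.7381
P = 11,347.3391; D_Mac = 3.69512 half-year periods = 1.84756 yrs; D_mod = 1.84756/(1+0.02425) = 1.80382 yrs.
ΔP/P ≈ -D_mod · Δy = -1.80382 × (+0.0065) = -0.011725 = -1.1725%.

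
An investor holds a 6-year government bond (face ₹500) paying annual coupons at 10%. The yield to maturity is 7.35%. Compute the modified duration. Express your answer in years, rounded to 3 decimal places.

4.532 years

Periodic yield y = 0.0735. First find Macaulay duration:
  t   CF        PV=CF/(1+0.0735)^t    t·PV
  1        50.00        46.5766        46.5766
  2        50.00        43.3876        86.7753
  3        50.00        40.4170       121.2509
  4        50.00        37.6497       150.5989
  5        50.00        35.0719       175.3597
  6       550.00       359.3771     2,156.2626
  Σ                    562.4800     2,736.8240
P = 562.4800; Macaulay duration = 2,736.8240 / 562.4800 = 4.86564 years.
Modified duration = D_Mac / (1 + y) = 4.86564 / 1.0735 = 4.53250 years.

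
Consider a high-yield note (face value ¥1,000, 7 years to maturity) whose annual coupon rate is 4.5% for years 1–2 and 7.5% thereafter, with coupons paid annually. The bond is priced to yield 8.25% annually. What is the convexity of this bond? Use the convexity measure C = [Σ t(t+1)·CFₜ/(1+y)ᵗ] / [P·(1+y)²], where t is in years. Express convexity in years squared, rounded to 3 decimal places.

37.735

With y = 0.0825:
  t   CF        PV=CF/(1+0.0825)^t    t·PV        t(t+1)·PV
  1        45.00        41.5704        41.5704          83.1409
  2        45.00        38.4023        76.8045         230.4135
  3        75.00        59.1259       177.3776         709.5104
  4        75.00        54.6197       218.4790       1,092.3948
  5        75.00        50.4570       252.2852       1,513.7111
  6        75.00        46.6116       279.6695       1,957.6864
  7     1,075.00       617.1818     4,320.2728      34,562.1823
  Σ                    907.9687     5,366.4590      40,149.0394
P = 907.9687.
Convexity = Σ t(t+1)·PV / [P·(1+y)²] = 40,149.0394 / (907.9687 × 1.171806) = 37.73536.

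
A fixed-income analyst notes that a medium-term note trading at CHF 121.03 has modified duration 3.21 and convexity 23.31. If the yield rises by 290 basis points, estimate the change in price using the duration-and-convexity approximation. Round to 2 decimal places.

Duration effect: -D_mod·Δy = -3.21 × (+0.029) = -0.093090
Convexity effect: ½·C·(Δy)² = 0.5 × 23.31 × (0.029)² = +0.009801855
ΔP/P ≈ -0.093090 + 0.009801855 = -0.083288145
ΔP ≈ 121.03 × (-0.083288145) = -10.08036418935.

-CHF 10.08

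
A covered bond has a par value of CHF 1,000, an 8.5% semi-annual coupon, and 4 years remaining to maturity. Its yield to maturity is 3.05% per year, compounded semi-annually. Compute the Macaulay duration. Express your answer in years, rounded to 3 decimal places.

Periodic yield y = 0.01525. Discount each cash flow and weight by its period:
  t   CF        PV=CF/(1+0.01525)^t    t·PV
  1        42.50        41.8616        41.8616
  2        42.50        41.2328        82.4656
  3        42.50        40.6135       121.8404
  4        42.50        40.0034       160.0136
  5        42.50        39.4025       197.0126
  6        42.50        38.8107       232.8639
  7        42.50        38.2277       267.5938
  8     1,042.50       923.6173     7,388.9387
  Σ                  1,203.7695     8,492.5902
Price P = Σ PV = 1,203.7695.
Macaulay duration = Σ(t·PV) / P = 8,492.5902 / 1,203.7695 = 7.05500 half-year periods.
In years: 7.05500 / 2 = 3.52750 years.

3.527 years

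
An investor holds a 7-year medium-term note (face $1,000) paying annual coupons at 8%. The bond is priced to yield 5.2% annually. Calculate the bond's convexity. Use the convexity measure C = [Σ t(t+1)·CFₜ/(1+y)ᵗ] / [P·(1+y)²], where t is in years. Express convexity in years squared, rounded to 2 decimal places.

38.51

With y = 0.052:
  t   CF        PV=CF/(1+0.052)^t    t·PV        t(t+1)·PV
  1        80.00        76.0456        76.0456         152.0913
  2        80.00        72.2867       144.5734         433.7203
  3        80.00        68.7136       206.1408         824.5633
  4        80.00        65.3171       261.2685       1,306.3424
  5        80.00        62.0885       310.4426       1,862.6555
  6        80.00        59.0195       354.1170       2,478.8191
  7     1,080.00       757.3796     5,301.6569      42,413.2550
  Σ                  1,160.8506     6,654.2449      49,471.4469
P = 1,160.8506.
Convexity = Σ t(t+1)·PV / [P·(1+y)²] = 49,471.4469 / (1,160.8506 × 1.106704) = 38.50763.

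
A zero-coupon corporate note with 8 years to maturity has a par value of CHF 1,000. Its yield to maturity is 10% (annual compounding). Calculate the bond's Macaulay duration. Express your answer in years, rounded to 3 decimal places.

A zero-coupon bond has a single cash flow at maturity, so its Macaulay duration equals its maturity: 8 years.

8.000 years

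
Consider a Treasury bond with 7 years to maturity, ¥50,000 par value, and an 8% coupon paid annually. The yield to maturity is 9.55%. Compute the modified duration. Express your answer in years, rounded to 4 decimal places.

5.0758 years

Periodic yield y = 0.0955. First find Macaulay duration:
  t   CF        PV=CF/(1+0.0955)^t    t·PV
  1     4,000.00     3,651.3008     3,651.3008
  2     4,000.00     3,332.9993     6,665.9987
  3     4,000.00     3,042.4458     9,127.3373
  4     4,000.00     2,777.2211    11,108.8846
  5     4,000.00     2,535.1174    12,675.5872
  6     4,000.00     2,314.1191    13,884.7144
  7    54,000.00    28,517.2135   199,620.4943
  Σ                 46,170.4170   256,734.3172
P = 46,170.4170; Macaulay duration = 256,734.3172 / 46,170.4170 = 5.56058 years.
Modified duration = D_Mac / (1 + y) = 5.56058 / 1.0955 = 5.07584 years.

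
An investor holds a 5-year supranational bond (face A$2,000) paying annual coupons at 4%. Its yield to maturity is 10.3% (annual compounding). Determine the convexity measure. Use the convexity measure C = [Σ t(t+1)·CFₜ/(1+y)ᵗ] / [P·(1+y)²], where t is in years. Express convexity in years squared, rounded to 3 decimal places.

With y = 0.103:
  t   CF        PV=CF/(1+0.103)^t    t·PV        t(t+1)·PV
  1        80.00        72.5295        72.5295         145.0589
  2        80.00        65.7565       131.5131         394.5392
  3        80.00        59.6161       178.8483         715.3930
  4        80.00        54.0490       216.1961       1,080.9807
  5     2,080.00     1,274.0479     6,370.2397      38,221.4384
  Σ                  1,525.9991     6,969.3267      40,557.4103
P = 1,525.9991.
Convexity = Σ t(t+1)·PV / [P·(1+y)²] = 40,557.4103 / (1,525.9991 × 1.216609) = 21.84565.

21.846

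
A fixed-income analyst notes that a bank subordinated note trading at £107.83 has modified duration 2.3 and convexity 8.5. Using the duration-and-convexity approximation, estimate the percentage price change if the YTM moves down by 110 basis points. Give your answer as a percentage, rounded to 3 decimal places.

Duration effect: -D_mod·Δy = -2.3 × (-0.011) = +0.025300
Convexity effect: ½·C·(Δy)² = 0.5 × 8.5 × (-0.011)² = +0.00051425
ΔP/P ≈ +0.025300 + 0.00051425 = +0.02581425
= +2.581425%.

+2.581%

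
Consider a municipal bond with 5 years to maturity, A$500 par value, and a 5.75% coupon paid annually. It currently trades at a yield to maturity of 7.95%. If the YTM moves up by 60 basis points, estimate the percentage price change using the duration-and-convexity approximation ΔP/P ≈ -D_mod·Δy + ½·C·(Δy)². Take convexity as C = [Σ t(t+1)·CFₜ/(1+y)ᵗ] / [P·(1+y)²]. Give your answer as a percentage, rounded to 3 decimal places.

-2.438%

With y = 0.0795:
  t   CF        PV=CF/(1+0.0795)^t    t·PV        t(t+1)·PV
  1        28.75        26.6327        26.6327          53.2654
  2        28.75        24.6713        49.3427         148.0280
  3        28.75        22.8544        68.5632         274.2529
  4        28.75        21.1713        84.6851         423.4257
  5       528.75       360.6925     1,803.4626      10,820.7759
  Σ                    456.0223     2,032.6864      11,719.7478
P = 456.0223; D_Mac = 4.45743 yrs; D_mod = 4.12916 yrs; C = 22.05398.
Duration effect: -4.12916 × (+0.006) = -0.024775
Convexity effect: 0.5 × 22.05398 × (0.006)² = +0.0003970
ΔP/P ≈ -0.024775 + 0.0003970 = -0.024378 = -2.4378%.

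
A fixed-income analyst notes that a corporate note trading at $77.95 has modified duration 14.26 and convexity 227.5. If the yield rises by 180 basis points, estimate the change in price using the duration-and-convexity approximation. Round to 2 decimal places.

Duration effect: -D_mod·Δy = -14.26 × (+0.018) = -0.256680
Convexity effect: ½·C·(Δy)² = 0.5 × 227.5 × (0.018)² = +0.0368550
ΔP/P ≈ -0.256680 + 0.0368550 = -0.219825
ΔP ≈ 77.95 × (-0.219825) = -17.13535875.

-$17.14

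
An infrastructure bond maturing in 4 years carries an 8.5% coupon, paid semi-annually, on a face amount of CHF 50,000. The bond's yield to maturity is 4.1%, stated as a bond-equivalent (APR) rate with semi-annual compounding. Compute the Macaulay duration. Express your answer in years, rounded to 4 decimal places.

3.5174 years

Periodic yield y = 0.0205. Discount each cash flow and weight by its period:
  t   CF        PV=CF/(1+0.0205)^t    t·PV
  1     2,125.00     2,082.3126     2,082.3126
  2     2,125.00     2,040.4827     4,080.9654
  3     2,125.00     1,999.4931     5,998.4793
  4     2,125.00     1,959.3269     7,837.3075
  5     2,125.00     1,919.9676     9,599.8378
  6     2,125.00     1,881.3989    11,288.3933
  7     2,125.00     1,843.6050    12,905.2348
  8    52,125.00    44,314.1063   354,512.8507
  Σ                 58,040.6930   408,305.3814
Price P = Σ PV = 58,040.6930.
Macaulay duration = Σ(t·PV) / P = 408,305.3814 / 58,040.6930 = 7.03481 half-year periods.
In years: 7.03481 / 2 = 3.51741 years.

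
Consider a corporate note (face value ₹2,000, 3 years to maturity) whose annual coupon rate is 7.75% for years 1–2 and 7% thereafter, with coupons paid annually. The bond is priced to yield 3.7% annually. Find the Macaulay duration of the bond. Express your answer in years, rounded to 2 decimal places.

Periodic yield y = 0.037. Discount each cash flow and weight by its year:
  t   CF        PV=CF/(1+0.037)^t    t·PV
  1       155.00       149.4696       149.4696
  2       155.00       144.1366       288.2731
  3     2,140.00     1,919.0112     5,757.0335
  Σ                  2,212.6174     6,194.7763
Price P = Σ PV = 2,212.6174.
Macaulay duration = Σ(t·PV) / P = 6,194.7763 / 2,212.6174 = 2.79975 years.

2.80 years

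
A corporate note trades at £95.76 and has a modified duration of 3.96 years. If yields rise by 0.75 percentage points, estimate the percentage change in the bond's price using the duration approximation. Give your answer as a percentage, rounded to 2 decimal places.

Duration approximation: ΔP/P ≈ -D_mod · Δy = -3.96 × (+0.0075) = -0.029700.
As a percentage: -2.9700%.

-2.97%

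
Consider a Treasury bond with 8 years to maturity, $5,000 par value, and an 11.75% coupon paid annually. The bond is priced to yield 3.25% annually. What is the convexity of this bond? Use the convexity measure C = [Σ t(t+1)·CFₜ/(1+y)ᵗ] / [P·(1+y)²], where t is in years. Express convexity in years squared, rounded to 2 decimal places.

46.52

With y = 0.0325:
  t   CF        PV=CF/(1+0.0325)^t    t·PV        t(t+1)·PV
  1       587.50       569.0073       569.0073       1,138.0145
  2       587.50       551.0966     1,102.1932       3,306.5797
  3       587.50       533.7498     1,601.2493       6,404.9971
  4       587.50       516.9489     2,067.7957      10,338.9783
  5       587.50       500.6769     2,503.3846      15,020.3075
  6       587.50       484.9171     2,909.5027      20,366.5187
  7       587.50       469.6534     3,287.5736      26,300.5891
  8     5,587.50     4,326.1050    34,608.8398     311,479.5581
  Σ                  7,952.1549    48,649.5461     394,355.5431
P = 7,952.1549.
Convexity = Σ t(t+1)·PV / [P·(1+y)²] = 394,355.5431 / (7,952.1549 × 1.066056) = 46.51821.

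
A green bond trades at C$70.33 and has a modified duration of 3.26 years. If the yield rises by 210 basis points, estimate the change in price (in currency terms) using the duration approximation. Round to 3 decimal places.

-C$4.815

Duration approximation: ΔP/P ≈ -D_mod · Δy = -3.26 × (+0.021) = -0.068460.
ΔP ≈ 70.33 × (-0.068460) = -4.8147918.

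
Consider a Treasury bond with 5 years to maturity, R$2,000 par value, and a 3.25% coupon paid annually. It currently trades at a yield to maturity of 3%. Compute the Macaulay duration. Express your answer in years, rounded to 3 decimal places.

Periodic yield y = 0.03. Discount each cash flow and weight by its year:
  t   CF        PV=CF/(1+0.03)^t    t·PV
  1        65.00        63.1068        63.1068
  2        65.00        61.2687       122.5375
  3        65.00        59.4842       178.4526
  4        65.00        57.7517       231.0066
  5     2,065.00     1,781.2871     8,906.4357
  Σ                  2,022.8985     9,501.5392
Price P = Σ PV = 2,022.8985.
Macaulay duration = Σ(t·PV) / P = 9,501.5392 / 2,022.8985 = 4.69699 years.

4.697 years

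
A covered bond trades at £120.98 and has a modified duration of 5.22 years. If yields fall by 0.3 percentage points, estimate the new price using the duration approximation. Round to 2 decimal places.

£122.87

Duration approximation: ΔP/P ≈ -D_mod · Δy = -5.22 × (-0.003) = +0.015660.
New price ≈ 120.98 × (1 + 0.015660) = 122.8745468.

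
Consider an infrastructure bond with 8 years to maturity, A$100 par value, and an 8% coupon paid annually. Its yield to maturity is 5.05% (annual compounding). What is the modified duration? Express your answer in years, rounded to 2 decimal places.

Periodic yield y = 0.0505. First find Macaulay duration:
  t   CF        PV=CF/(1+0.0505)^t    t·PV
  1         8.00         7.6154         7.6154
  2         8.00         7.2493        14.4987
  3         8.00         6.9008        20.7025
  4         8.00         6.5691        26.2764
  5         8.00         6.2533        31.2665
  6         8.00         5.9527        35.7162
  7         8.00         5.6665        39.6657
  8       108.00        72.8208       582.5662
  Σ                    119.0280       758.3076
P = 119.0280; Macaulay duration = 758.3076 / 119.0280 = 6.37083 years.
Modified duration = D_Mac / (1 + y) = 6.37083 / 1.0505 = 6.06457 years.

6.06 years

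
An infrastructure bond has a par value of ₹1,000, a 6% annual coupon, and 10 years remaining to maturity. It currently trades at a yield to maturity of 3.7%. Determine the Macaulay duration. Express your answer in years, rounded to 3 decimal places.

8.007 years

Periodic yield y = 0.037. Discount each cash flow and weight by its year:
  t   CF        PV=CF/(1+0.037)^t    t·PV
  1        60.00        57.8592        57.8592
  2        60.00        55.7948       111.5896
  3        60.00        53.8041       161.4122
  4        60.00        51.8843       207.5373
  5        60.00        50.0331       250.1655
  6        60.00        48.2479       289.4876
  7        60.00        46.5265       325.6852
  8        60.00        44.8664       358.9312
  9        60.00        43.2656       389.3901
  10    1,060.00       737.0862     7,370.8624
  Σ                  1,189.3681     9,522.9203
Price P = Σ PV = 1,189.3681.
Macaulay duration = Σ(t·PV) / P = 9,522.9203 / 1,189.3681 = 8.00671 years.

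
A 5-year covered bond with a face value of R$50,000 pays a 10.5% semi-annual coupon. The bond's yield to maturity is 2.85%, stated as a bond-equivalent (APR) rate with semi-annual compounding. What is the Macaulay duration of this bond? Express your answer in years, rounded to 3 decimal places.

Periodic yield y = 0.01425. Discount each cash flow and weight by its period:
  t   CF        PV=CF/(1+0.01425)^t    t·PV
  1     2,625.00     2,588.1193     2,588.1193
  2     2,625.00     2,551.7568     5,103.5135
  3     2,625.00     2,515.9051     7,547.7154
  4     2,625.00     2,480.5572     9,922.2287
  5     2,625.00     2,445.7059    12,228.5293
  6     2,625.00     2,411.3442    14,468.0653
  7     2,625.00     2,377.4653    16,642.2573
  8     2,625.00     2,344.0624    18,752.4996
  9     2,625.00     2,311.1289    20,800.1597
  10   52,625.00    45,681.6671   456,816.6715
  Σ                 67,707.7122   564,869.7596
Price P = Σ PV = 67,707.7122.
Macaulay duration = Σ(t·PV) / P = 564,869.7596 / 67,707.7122 = 8.34277 half-year periods.
In years: 8.34277 / 2 = 4.17138 years.

4.171 years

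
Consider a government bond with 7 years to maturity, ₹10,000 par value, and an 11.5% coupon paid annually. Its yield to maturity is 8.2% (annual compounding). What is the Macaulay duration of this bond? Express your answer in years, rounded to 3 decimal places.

Periodic yield y = 0.082. Discount each cash flow and weight by its year:
  t   CF        PV=CF/(1+0.082)^t    t·PV
  1     1,150.00     1,062.8466     1,062.8466
  2     1,150.00       982.2981     1,964.5963
  3     1,150.00       907.8541     2,723.5623
  4     1,150.00       839.0518     3,356.2074
  5     1,150.00       775.4638     3,877.3191
  6     1,150.00       716.6948     4,300.1690
  7    11,150.00     6,422.2032    44,955.4223
  Σ                 11,706.4125    62,240.1229
Price P = Σ PV = 11,706.4125.
Macaulay duration = Σ(t·PV) / P = 62,240.1229 / 11,706.4125 = 5.31675 years.

5.317 years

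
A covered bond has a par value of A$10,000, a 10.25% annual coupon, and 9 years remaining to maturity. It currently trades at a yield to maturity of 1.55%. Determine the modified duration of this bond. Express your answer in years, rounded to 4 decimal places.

6.8612 years

Periodic yield y = 0.0155. First find Macaulay duration:
  t   CF        PV=CF/(1+0.0155)^t    t·PV
  1     1,025.00     1,009.3550     1,009.3550
  2     1,025.00       993.9488     1,987.8976
  3     1,025.00       978.7777     2,936.3332
  4     1,025.00       963.8382     3,855.3530
  5     1,025.00       949.1268     4,745.6339
  6     1,025.00       934.6399     5,607.8392
  7     1,025.00       920.3741     6,442.6184
  8     1,025.00       906.3260     7,250.6081
  9    11,025.00     9,599.7351    86,397.6158
  Σ                 17,256.1216   120,233.2541
P = 17,256.1216; Macaulay duration = 120,233.2541 / 17,256.1216 = 6.96757 years.
Modified duration = D_Mac / (1 + y) = 6.96757 / 1.0155 = 6.86122 years.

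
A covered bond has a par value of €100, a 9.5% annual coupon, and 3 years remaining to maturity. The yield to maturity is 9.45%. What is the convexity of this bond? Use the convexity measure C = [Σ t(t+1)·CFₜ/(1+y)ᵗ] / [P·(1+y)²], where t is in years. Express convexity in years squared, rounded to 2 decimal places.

With y = 0.0945:
  t   CF        PV=CF/(1+0.0945)^t    t·PV        t(t+1)·PV
  1         9.50         8.6798         8.6798          17.3595
  2         9.50         7.9303        15.8607          47.5821
  3       109.50        83.5154       250.5463       1,002.1854
  Σ                    100.1256       275.0868       1,067.1270
P = 100.1256.
Convexity = Σ t(t+1)·PV / [P·(1+y)²] = 1,067.1270 / (100.1256 × 1.197930) = 8.89692.

8.90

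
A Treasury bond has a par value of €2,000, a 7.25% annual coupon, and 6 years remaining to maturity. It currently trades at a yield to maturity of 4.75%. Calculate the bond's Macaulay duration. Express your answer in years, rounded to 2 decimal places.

5.13 years

Periodic yield y = 0.0475. Discount each cash flow and weight by its year:
  t   CF        PV=CF/(1+0.0475)^t    t·PV
  1       145.00       138.4248       138.4248
  2       145.00       132.1478       264.2956
  3       145.00       126.1554       378.4663
  4       145.00       120.4348       481.7391
  5       145.00       114.9735       574.8676
  6     2,145.00     1,623.6900     9,742.1398
  Σ                  2,255.8263    11,579.9332
Price P = Σ PV = 2,255.8263.
Macaulay duration = Σ(t·PV) / P = 11,579.9332 / 2,255.8263 = 5.13334 years.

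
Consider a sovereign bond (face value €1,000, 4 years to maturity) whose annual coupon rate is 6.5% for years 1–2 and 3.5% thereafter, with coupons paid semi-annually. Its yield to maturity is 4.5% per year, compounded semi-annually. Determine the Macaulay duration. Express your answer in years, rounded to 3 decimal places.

Periodic yield y = 0.0225. Discount each cash flow and weight by its period:
  t   CF        PV=CF/(1+0.0225)^t    t·PV
  1        32.50        31.7848        31.7848
  2        32.50        31.0854        62.1708
  3        32.50        30.4014        91.2042
  4        32.50        29.7324       118.9296
  5        17.50        15.6575        78.2873
  6        17.50        15.3129        91.8775
  7        17.50        14.9760       104.8318
  8     1,017.50       851.5848     6,812.6781
  Σ                  1,020.5352     7,391.7643
Price P = Σ PV = 1,020.5352.
Macaulay duration = Σ(t·PV) / P = 7,391.7643 / 1,020.5352 = 7.24303 half-year periods.
In years: 7.24303 / 2 = 3.62151 years.

3.622 years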